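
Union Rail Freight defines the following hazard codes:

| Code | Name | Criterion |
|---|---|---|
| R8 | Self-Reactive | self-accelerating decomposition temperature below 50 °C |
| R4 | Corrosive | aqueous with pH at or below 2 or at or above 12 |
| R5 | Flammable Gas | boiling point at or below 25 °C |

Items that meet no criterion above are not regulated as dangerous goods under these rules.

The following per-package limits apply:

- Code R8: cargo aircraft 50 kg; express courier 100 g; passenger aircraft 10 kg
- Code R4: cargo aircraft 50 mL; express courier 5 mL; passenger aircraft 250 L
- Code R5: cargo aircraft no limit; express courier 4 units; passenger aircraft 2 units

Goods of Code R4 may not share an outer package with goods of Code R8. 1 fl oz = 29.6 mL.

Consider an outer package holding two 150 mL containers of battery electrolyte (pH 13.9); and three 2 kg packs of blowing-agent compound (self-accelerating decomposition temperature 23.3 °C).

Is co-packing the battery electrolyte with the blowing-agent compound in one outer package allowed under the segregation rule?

No

pH 13.9 meets the Code R4 criterion (Corrosive), so the battery electrolyte is Code R4.
With self-accelerating decomposition temperature 23.3 °C (< 50 °C), the blowing-agent compound falls in Code R8.
Code R4 and Code R8 may not share an outer package.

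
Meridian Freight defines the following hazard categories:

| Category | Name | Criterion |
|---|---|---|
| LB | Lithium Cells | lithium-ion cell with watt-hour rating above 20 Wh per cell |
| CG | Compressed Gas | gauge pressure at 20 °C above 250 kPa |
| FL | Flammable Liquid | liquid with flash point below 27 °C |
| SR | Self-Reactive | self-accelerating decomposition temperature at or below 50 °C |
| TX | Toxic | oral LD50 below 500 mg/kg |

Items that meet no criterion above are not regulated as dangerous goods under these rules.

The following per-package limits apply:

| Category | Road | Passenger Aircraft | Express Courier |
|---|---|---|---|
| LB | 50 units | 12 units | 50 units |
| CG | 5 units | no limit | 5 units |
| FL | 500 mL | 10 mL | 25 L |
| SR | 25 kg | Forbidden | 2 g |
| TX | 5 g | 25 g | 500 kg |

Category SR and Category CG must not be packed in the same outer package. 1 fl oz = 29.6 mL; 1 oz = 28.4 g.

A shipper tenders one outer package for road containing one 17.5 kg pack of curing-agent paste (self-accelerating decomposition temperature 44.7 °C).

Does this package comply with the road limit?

Self-accelerating decomposition temperature 44.7 °C meets the Category SR criterion (Self-Reactive), so the curing-agent paste is Category SR.
Category SR quantity: 17.5 kg.
17.5 kg ≤ 25 kg (road limit, Category SR) — within limit.

Yes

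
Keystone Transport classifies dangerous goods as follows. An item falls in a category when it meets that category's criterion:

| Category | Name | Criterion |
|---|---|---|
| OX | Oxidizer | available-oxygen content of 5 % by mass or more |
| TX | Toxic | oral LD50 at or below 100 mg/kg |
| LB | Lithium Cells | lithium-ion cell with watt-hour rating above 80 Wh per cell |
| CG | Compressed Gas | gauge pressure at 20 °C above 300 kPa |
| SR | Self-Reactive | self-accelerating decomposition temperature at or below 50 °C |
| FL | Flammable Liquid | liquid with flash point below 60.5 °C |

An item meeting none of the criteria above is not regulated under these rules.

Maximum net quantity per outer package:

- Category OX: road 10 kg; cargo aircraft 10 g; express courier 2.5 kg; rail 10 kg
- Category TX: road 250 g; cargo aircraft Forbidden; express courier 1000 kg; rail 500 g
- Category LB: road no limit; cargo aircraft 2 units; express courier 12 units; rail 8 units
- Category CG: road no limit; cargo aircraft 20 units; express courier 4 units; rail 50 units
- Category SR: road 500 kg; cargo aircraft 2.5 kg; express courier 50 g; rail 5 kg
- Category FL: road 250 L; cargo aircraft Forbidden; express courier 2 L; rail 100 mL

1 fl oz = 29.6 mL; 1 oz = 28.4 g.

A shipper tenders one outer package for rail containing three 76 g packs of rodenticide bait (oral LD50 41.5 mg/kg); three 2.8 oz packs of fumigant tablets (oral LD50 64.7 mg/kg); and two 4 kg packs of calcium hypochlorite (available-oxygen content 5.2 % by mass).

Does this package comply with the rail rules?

Rodenticide bait: oral LD50 41.5 mg/kg ≤ 100 mg/kg → Category TX (Toxic).
With oral LD50 64.7 mg/kg (≤ 100 mg/kg), the fumigant tablets fall in Category TX.
Calcium hypochlorite: available-oxygen content 5.2 % by mass ≥ 5 % by mass → Category OX (Oxidizer).
Total Category TX: (three 76 g packs = 228 g) + (three 2.8 oz packs = 238.56 g) = 466.56 g.
466.56 g is within the rail limit of 500 g for Category TX.
Category OX quantity: two 4 kg packs = 8 kg.
8 kg is within the rail limit of 10 kg for Category OX.
Every hazard category is within its rail limit and no segregation rule is violated.

Yes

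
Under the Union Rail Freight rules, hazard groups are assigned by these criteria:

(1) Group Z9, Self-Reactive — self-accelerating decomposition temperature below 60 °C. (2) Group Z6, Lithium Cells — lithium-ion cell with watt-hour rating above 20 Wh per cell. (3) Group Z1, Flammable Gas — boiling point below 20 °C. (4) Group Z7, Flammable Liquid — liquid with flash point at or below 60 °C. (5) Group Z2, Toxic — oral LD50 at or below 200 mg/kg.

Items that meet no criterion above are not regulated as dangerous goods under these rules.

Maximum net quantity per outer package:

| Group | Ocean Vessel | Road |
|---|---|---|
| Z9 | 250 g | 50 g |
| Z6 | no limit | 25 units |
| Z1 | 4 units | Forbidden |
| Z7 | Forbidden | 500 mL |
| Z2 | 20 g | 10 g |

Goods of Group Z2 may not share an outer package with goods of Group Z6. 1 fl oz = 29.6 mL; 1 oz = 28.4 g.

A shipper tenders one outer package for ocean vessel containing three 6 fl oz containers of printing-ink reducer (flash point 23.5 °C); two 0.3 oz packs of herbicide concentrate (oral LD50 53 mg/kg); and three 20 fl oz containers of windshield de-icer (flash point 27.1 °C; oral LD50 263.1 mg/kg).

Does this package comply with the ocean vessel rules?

The printing-ink reducer has flash point 23.5 °C, which is ≤ 60 °C, so it is Group Z7 (Flammable Liquid).
Oral LD50 53 mg/kg meets the Group Z2 criterion (Toxic), so the herbicide concentrate is Group Z2.
Windshield de-icer: flash point 27.1 °C ≤ 60 °C → Group Z7 (Flammable Liquid).
Group Z2 quantity: two 0.3 oz packs = 17.04 g.
17.04 g is within the ocean vessel limit of 20 g for Group Z2.
Group Z7 net quantity: (three 6 fl oz containers = 532.8 mL) + (three 20 fl oz containers = 1.776 L) = 2308.8 mL.
By ocean vessel, Group Z7 is Forbidden regardless of quantity.
The segregation rule (Group Z2 with Group Z6) does not apply to Group Z2 with Group Z7.

No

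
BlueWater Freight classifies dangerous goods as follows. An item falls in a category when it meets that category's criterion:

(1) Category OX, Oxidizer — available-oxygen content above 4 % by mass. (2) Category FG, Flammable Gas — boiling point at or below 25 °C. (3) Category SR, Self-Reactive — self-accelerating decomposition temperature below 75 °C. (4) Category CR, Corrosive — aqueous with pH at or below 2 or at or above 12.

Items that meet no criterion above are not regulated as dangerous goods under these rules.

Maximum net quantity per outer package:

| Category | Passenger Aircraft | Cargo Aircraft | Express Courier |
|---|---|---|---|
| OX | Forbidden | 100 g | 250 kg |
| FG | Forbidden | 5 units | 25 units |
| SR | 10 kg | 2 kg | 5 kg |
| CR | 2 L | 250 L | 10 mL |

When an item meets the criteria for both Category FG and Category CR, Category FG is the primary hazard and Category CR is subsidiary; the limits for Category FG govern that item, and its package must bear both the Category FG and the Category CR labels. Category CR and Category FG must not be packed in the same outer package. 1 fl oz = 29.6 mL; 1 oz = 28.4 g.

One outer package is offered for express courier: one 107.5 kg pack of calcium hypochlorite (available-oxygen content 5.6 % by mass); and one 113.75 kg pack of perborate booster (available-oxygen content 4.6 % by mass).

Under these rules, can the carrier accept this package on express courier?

Calcium hypochlorite: available-oxygen content 5.6 % by mass > 4 % by mass → Category OX (Oxidizer).
Perborate booster: available-oxygen content 4.6 % by mass > 4 % by mass → Category OX (Oxidizer).
Total Category OX: 107.5 kg + 113.75 kg = 221.25 kg.
That is within the Category OX express courier limit of 250 kg.

Yes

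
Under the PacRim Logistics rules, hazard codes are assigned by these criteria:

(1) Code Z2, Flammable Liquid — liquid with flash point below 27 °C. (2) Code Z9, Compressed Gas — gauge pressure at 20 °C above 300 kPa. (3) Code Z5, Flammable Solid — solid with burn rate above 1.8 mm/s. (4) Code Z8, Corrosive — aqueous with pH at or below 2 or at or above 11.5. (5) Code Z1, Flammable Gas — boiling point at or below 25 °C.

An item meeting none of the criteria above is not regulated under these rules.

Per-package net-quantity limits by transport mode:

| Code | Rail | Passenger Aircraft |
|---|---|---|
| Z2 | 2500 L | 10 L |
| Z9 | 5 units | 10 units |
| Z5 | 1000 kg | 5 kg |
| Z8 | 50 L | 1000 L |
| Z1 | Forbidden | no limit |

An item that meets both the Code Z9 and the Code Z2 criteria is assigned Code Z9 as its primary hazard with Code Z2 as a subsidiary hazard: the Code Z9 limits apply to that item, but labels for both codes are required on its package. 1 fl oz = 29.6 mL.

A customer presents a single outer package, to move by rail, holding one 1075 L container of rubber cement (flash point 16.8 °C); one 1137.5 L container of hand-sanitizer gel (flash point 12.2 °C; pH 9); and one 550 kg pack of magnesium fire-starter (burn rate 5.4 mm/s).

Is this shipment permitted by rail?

With flash point 16.8 °C (< 27 °C), the rubber cement falls in Code Z2.
Flash point 12.2 °C meets the Code Z2 criterion (Flammable Liquid), so the hand-sanitizer gel is Code Z2.
Burn rate 5.4 mm/s meets the Code Z5 criterion (Flammable Solid), so the magnesium fire-starter is Code Z5.
Code Z5 quantity: 550 kg.
550 kg ≤ 1000 kg (rail limit, Code Z5) — within limit.
Code Z2 net quantity: 1075 L + 1137.5 L = 2212.5 L.
2212.5 L ≤ 2500 L (rail limit, Code Z2) — within limit.
Every hazard code is within its rail limit and no segregation rule is violated.

Yes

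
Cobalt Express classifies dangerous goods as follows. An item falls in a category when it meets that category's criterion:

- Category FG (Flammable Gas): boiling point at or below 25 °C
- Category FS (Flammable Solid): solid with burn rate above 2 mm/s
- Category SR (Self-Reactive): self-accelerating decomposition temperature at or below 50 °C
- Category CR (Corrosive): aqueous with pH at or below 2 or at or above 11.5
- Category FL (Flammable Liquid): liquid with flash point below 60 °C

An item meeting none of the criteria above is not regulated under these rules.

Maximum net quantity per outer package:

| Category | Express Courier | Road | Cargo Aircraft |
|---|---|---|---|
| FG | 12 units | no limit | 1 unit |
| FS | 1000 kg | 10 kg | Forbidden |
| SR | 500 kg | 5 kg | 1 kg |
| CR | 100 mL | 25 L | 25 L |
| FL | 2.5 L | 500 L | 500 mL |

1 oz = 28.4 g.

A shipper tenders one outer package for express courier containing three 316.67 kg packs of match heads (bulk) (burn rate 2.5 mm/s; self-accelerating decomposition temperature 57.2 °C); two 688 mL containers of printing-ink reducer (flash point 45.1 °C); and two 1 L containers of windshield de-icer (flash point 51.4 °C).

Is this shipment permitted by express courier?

No

The match heads (bulk) have burn rate 2.5 mm/s, which is > 2 mm/s, so they are Category FS (Flammable Solid).
The printing-ink reducer has flash point 45.1 °C, which is < 60 °C, so it is Category FL (Flammable Liquid).
The windshield de-icer has flash point 51.4 °C, which is < 60 °C, so it is Category FL (Flammable Liquid).
Category FL net quantity: (two 688 mL containers = 1.376 L) + (two 1 L containers = 2 L) = 3.376 L.
3.376 L > 2.5 L (express courier limit, Category FL) — over the limit.
Category FS quantity: three 316.67 kg packs = 950.01 kg.
That is within the Category FS express courier limit of 1000 kg.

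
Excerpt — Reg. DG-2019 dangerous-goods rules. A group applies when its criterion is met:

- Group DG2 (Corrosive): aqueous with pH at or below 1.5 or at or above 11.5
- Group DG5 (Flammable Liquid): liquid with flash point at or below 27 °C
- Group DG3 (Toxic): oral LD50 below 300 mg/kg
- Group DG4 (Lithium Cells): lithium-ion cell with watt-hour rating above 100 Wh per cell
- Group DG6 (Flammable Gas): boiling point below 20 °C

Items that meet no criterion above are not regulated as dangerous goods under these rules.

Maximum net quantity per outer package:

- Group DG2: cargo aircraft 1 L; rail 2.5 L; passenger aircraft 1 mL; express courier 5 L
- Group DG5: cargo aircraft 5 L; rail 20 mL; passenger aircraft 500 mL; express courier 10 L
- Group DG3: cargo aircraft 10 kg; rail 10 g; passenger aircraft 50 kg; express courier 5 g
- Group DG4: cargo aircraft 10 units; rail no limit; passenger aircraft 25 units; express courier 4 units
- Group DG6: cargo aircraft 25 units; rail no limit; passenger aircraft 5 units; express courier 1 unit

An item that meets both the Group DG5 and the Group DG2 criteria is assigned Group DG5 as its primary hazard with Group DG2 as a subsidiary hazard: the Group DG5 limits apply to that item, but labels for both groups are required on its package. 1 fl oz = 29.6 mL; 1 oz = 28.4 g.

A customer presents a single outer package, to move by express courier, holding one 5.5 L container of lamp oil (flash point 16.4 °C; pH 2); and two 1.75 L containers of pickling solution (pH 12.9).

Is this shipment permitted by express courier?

Yes

The lamp oil has flash point 16.4 °C, which is ≤ 27 °C, so it is Group DG5 (Flammable Liquid).
Pickling solution: pH 12.9 ≥ 11.5 → Group DG2 (Corrosive).
Group DG2 quantity: two 1.75 L containers = 3.5 L.
3.5 L ≤ 5 L (express courier limit, Group DG2) — within limit.
Group DG5 quantity: 5.5 L.
5.5 L is within the express courier limit of 10 L for Group DG5.
Every hazard group is within its express courier limit and no segregation rule is violated.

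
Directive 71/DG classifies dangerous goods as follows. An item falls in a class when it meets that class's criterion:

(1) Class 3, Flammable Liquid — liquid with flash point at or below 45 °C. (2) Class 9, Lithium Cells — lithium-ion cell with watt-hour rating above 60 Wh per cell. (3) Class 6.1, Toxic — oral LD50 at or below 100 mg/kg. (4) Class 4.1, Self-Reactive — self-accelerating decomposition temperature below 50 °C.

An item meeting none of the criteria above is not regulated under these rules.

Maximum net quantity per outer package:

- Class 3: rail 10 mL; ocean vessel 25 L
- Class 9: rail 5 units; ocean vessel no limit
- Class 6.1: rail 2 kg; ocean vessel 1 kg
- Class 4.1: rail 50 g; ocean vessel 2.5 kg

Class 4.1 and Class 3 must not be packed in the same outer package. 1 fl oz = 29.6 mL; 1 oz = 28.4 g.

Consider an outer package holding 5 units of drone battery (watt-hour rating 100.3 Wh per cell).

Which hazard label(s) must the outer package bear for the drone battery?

With watt-hour rating 100.3 Wh per cell (> 60 Wh per cell), the drone battery falls in Class 9.
Only the Class 9 label is required.

Class 9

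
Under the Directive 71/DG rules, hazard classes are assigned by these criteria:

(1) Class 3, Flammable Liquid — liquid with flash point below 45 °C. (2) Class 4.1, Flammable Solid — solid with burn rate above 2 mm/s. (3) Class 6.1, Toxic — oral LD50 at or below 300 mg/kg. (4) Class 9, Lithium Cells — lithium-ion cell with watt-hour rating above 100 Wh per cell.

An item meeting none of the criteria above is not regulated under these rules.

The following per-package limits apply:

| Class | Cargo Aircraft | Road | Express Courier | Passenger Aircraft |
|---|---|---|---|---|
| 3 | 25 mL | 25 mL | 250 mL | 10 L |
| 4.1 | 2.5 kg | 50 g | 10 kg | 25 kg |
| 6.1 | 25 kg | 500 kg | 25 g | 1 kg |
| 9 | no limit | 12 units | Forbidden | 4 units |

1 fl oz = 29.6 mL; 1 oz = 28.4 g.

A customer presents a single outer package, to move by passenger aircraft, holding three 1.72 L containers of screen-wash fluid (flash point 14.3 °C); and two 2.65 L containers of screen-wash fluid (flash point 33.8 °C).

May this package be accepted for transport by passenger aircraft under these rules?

No

Screen-wash fluid: flash point 14.3 °C < 45 °C → Class 3 (Flammable Liquid).
With flash point 33.8 °C (< 45 °C), the screen-wash fluid falls in Class 3.
Total Class 3: (three 1.72 L containers = 5.16 L) + (two 2.65 L containers = 5.3 L) = 10.46 L.
10.46 L > 10 L (passenger aircraft limit, Class 3) — over the limit.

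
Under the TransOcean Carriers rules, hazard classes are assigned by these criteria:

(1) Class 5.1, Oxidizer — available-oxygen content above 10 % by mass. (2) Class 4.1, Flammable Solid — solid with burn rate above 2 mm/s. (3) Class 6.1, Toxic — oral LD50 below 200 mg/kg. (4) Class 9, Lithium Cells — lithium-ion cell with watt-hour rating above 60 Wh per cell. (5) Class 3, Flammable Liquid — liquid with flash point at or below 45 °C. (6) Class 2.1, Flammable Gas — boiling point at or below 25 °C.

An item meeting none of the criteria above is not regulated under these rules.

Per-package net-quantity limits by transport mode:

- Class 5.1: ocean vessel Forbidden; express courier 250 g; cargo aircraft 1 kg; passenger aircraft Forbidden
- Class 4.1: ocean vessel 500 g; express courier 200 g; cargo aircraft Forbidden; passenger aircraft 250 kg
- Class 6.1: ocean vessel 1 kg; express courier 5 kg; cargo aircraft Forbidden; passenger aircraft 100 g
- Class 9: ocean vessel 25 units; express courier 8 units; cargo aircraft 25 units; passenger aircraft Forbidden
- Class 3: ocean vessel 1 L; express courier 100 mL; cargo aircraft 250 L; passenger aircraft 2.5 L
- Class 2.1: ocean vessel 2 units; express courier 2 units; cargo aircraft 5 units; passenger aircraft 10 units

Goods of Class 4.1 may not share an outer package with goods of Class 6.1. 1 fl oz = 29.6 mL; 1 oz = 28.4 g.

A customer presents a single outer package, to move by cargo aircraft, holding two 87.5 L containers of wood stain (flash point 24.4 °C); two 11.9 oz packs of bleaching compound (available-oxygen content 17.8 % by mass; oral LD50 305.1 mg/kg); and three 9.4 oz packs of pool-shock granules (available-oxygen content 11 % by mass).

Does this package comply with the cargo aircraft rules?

With flash point 24.4 °C (≤ 45 °C), the wood stain falls in Class 3.
With available-oxygen content 17.8 % by mass (> 10 % by mass), the bleaching compound falls in Class 5.1.
The pool-shock granules have available-oxygen content 11 % by mass, which is > 10 % by mass, so they are Class 5.1 (Oxidizer).
Total Class 5.1: (two 11.9 oz packs = 675.92 g) + (three 9.4 oz packs = 800.88 g) = 1476.8 g.
1476.8 g exceeds the cargo aircraft limit of 1 kg for Class 5.1.
Class 3 quantity: two 87.5 L containers = 175 L.
175 L is within the cargo aircraft limit of 250 L for Class 3.
The segregation rule (Class 4.1 with Class 6.1) does not apply to Class 5.1 with Class 3.

No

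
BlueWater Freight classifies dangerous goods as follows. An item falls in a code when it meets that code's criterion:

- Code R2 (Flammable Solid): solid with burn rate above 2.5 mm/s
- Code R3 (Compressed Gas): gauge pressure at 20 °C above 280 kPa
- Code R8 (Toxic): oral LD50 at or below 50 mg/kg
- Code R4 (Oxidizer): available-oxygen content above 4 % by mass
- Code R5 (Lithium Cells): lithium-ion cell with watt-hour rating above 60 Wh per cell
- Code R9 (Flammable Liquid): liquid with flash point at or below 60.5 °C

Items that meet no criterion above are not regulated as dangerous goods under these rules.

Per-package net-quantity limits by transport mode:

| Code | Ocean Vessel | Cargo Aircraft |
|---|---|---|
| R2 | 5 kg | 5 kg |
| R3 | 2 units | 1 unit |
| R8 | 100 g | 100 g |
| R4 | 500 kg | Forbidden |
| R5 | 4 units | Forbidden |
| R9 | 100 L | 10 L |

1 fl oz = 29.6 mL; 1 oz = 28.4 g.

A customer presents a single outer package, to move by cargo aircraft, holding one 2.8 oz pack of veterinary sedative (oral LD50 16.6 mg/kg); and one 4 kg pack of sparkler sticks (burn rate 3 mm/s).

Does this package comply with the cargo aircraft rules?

Yes

Veterinary sedative: oral LD50 16.6 mg/kg ≤ 50 mg/kg → Code R8 (Toxic).
Sparkler sticks: burn rate 3 mm/s > 2.5 mm/s → Code R2 (Flammable Solid).
Code R8 quantity: one 2.8 oz pack = 79.52 g.
79.52 g is within the cargo aircraft limit of 100 g for Code R8.
Code R2 quantity: 4 kg.
That is within the Code R2 cargo aircraft limit of 5 kg.
Every hazard code is within its cargo aircraft limit and no segregation rule is violated.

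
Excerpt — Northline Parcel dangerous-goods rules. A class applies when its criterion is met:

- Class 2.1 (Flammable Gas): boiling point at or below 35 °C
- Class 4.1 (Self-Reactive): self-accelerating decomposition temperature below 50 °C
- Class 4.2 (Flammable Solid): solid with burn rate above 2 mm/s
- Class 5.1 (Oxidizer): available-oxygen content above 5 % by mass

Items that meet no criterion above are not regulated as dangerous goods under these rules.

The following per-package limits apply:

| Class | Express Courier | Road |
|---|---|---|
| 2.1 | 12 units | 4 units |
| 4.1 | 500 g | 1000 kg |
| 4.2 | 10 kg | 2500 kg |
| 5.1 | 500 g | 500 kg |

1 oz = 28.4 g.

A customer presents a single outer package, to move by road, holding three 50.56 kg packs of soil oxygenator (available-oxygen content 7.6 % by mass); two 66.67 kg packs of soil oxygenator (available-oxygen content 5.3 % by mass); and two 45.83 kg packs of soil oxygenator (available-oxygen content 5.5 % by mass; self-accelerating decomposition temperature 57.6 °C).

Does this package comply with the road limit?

Yes

Available-oxygen content 7.6 % by mass meets the Class 5.1 criterion (Oxidizer), so the soil oxygenator is Class 5.1.
With available-oxygen content 5.3 % by mass (> 5 % by mass), the soil oxygenator falls in Class 5.1.
The soil oxygenator has available-oxygen content 5.5 % by mass, which is > 5 % by mass, so it is Class 5.1 (Oxidizer).
Total Class 5.1: (three 50.56 kg packs = 151.68 kg) + (two 66.67 kg packs = 133.34 kg) + (two 45.83 kg packs = 91.66 kg) = 376.68 kg.
376.68 kg is within the road limit of 500 kg for Class 5.1.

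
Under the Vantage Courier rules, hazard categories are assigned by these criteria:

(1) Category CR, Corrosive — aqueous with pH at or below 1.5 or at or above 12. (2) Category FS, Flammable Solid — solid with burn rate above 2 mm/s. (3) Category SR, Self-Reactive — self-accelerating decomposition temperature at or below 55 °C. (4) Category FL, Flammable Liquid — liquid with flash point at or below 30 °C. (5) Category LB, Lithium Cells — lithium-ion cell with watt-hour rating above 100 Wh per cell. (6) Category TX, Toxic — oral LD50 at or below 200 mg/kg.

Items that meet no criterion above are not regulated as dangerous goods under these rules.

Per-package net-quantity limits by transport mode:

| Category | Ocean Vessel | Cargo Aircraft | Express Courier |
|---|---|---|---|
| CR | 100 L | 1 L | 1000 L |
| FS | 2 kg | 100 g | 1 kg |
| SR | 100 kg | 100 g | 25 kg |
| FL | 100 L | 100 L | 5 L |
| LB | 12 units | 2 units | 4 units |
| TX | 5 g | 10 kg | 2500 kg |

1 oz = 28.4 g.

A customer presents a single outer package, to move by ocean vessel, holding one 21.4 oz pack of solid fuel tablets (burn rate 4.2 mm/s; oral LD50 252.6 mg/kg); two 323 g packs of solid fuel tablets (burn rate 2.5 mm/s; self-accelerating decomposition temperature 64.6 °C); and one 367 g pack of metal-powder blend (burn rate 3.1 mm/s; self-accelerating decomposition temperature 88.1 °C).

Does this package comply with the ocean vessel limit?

Solid fuel tablets: burn rate 4.2 mm/s > 2 mm/s → Category FS (Flammable Solid).
Burn rate 2.5 mm/s meets the Category FS criterion (Flammable Solid), so the solid fuel tablets are Category FS.
Metal-powder blend: burn rate 3.1 mm/s > 2 mm/s → Category FS (Flammable Solid).
Total Category FS: (one 21.4 oz pack = 607.76 g) + (two 323 g packs = 646 g) + 367 g = 1620.76 g.
That is within the Category FS ocean vessel limit of 2 kg.

Yes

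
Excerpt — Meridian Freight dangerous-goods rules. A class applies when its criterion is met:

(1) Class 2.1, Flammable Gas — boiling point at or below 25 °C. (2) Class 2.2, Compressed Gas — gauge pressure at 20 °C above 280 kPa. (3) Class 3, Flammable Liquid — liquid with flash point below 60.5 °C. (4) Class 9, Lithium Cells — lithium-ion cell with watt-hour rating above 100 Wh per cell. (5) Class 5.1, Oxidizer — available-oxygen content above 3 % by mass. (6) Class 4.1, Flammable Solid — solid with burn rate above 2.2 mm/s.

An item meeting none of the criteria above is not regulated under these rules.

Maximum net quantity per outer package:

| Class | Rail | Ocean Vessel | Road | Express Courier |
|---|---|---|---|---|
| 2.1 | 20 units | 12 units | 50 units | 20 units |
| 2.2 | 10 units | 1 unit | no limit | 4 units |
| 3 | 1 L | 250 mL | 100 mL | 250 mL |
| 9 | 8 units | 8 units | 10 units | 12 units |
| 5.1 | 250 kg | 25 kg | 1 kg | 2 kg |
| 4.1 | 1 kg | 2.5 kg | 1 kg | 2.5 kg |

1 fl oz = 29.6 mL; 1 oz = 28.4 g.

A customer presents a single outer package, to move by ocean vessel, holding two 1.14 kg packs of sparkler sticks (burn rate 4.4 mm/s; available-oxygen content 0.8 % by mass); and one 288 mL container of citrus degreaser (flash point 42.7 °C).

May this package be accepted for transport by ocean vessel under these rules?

Sparkler sticks: burn rate 4.4 mm/s > 2.2 mm/s → Class 4.1 (Flammable Solid).
The citrus degreaser has flash point 42.7 °C, which is < 60.5 °C, so it is Class 3 (Flammable Liquid).
Class 4.1 quantity: two 1.14 kg packs = 2.28 kg.
2.28 kg ≤ 2.5 kg (ocean vessel limit, Class 4.1) — within limit.
Class 3 quantity: 288 mL.
288 mL exceeds the ocean vessel limit of 250 mL for Class 3.

No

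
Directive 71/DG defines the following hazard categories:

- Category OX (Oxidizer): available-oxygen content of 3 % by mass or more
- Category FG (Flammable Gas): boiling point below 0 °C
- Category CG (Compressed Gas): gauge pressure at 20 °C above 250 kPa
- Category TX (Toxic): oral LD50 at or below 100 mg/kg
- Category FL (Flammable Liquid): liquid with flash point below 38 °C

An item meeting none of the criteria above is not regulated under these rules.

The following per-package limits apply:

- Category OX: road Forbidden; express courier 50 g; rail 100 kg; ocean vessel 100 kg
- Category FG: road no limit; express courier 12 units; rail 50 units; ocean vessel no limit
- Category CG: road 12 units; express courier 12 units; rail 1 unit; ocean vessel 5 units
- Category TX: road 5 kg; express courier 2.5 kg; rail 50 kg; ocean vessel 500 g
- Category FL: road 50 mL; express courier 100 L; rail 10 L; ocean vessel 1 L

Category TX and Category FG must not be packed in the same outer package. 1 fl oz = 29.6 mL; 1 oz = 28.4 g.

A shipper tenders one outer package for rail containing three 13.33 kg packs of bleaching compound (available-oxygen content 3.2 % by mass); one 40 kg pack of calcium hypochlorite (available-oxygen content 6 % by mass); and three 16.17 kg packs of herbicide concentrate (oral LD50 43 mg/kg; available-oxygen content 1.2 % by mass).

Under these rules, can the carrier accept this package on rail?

With available-oxygen content 3.2 % by mass (≥ 3 % by mass), the bleaching compound falls in Category OX.
With available-oxygen content 6 % by mass (≥ 3 % by mass), the calcium hypochlorite falls in Category OX.
Herbicide concentrate: oral LD50 43 mg/kg ≤ 100 mg/kg → Category TX (Toxic).
Category TX quantity: three 16.17 kg packs = 48.51 kg.
That is within the Category TX rail limit of 50 kg.
Category OX net quantity: (three 13.33 kg packs = 39.99 kg) + 40 kg = 79.99 kg.
79.99 kg ≤ 100 kg (rail limit, Category OX) — within limit.
The segregation rule (Category TX with Category FG) does not apply to Category TX with Category OX.
Every hazard category is within its rail limit and no segregation rule is violated.

Yes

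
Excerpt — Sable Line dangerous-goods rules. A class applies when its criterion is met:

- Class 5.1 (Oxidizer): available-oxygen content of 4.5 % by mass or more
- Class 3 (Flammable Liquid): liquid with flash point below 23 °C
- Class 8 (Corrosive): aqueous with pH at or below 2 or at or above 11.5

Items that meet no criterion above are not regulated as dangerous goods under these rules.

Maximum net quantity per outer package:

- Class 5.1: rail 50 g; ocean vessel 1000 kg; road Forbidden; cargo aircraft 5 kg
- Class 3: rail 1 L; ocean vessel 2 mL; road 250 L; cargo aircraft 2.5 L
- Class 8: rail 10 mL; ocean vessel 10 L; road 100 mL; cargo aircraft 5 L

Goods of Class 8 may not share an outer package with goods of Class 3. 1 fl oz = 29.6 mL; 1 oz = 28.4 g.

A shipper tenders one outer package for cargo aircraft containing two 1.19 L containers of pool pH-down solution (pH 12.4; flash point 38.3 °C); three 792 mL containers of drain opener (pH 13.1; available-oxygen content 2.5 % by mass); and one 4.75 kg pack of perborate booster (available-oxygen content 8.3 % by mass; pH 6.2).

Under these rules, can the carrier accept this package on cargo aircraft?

Yes

The pool pH-down solution has pH 12.4, which is ≥ 11.5, so it is Class 8 (Corrosive).
pH 13.1 meets the Class 8 criterion (Corrosive), so the drain opener is Class 8.
With available-oxygen content 8.3 % by mass (≥ 4.5 % by mass), the perborate booster falls in Class 5.1.
Class 5.1 quantity: 4.75 kg.
That is within the Class 5.1 cargo aircraft limit of 5 kg.
Total Class 8: (two 1.19 L containers = 2.38 L) + (three 792 mL containers = 2.376 L) = 4.756 L.
4.756 L is within the cargo aircraft limit of 5 L for Class 8.
The segregation rule (Class 8 with Class 3) does not apply to Class 5.1 with Class 8.
Every hazard class is within its cargo aircraft limit and no segregation rule is violated.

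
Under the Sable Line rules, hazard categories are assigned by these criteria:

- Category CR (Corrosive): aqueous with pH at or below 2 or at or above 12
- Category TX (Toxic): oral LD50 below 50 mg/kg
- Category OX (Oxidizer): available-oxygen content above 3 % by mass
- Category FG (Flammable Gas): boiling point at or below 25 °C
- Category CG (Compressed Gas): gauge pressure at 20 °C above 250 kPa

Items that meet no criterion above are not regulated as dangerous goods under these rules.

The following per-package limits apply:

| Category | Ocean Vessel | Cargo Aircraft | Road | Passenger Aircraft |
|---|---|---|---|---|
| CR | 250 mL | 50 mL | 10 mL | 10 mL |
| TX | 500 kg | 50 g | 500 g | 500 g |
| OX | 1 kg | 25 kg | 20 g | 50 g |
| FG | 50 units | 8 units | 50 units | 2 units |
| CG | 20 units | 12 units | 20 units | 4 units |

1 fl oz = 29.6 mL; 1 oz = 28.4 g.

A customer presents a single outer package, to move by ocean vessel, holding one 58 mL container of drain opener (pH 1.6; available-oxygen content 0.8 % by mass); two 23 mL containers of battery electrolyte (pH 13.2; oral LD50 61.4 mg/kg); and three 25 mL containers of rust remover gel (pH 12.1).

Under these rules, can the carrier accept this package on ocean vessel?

pH 1.6 meets the Category CR criterion (Corrosive), so the drain opener is Category CR.
With pH 13.2 (≥ 12), the battery electrolyte falls in Category CR.
pH 12.1 meets the Category CR criterion (Corrosive), so the rust remover gel is Category CR.
Category CR net quantity: 58 mL + (two 23 mL containers = 46 mL) + (three 25 mL containers = 75 mL) = 179 mL.
179 mL is within the ocean vessel limit of 250 mL for Category CR.

Yes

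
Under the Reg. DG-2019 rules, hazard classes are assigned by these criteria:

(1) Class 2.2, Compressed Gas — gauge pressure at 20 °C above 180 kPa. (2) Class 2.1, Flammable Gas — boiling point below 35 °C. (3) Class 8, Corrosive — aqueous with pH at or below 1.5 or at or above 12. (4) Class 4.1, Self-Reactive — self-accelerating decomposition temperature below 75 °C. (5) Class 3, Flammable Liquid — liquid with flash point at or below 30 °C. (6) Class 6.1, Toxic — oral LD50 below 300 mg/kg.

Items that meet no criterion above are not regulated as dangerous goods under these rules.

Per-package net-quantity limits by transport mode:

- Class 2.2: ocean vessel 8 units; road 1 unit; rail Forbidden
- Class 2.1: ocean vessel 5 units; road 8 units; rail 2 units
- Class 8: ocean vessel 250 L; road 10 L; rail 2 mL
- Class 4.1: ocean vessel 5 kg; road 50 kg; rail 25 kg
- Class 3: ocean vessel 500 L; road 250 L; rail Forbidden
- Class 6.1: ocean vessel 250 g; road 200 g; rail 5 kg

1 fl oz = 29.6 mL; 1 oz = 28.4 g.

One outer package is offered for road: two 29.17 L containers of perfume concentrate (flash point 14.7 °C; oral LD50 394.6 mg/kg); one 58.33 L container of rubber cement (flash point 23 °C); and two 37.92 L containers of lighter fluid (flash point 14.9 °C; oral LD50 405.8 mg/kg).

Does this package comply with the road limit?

Flash point 14.7 °C meets the Class 3 criterion (Flammable Liquid), so the perfume concentrate is Class 3.
Flash point 23 °C meets the Class 3 criterion (Flammable Liquid), so the rubber cement is Class 3.
The lighter fluid has flash point 14.9 °C, which is ≤ 30 °C, so it is Class 3 (Flammable Liquid).
Total Class 3: (two 29.17 L containers = 58.34 L) + 58.33 L + (two 37.92 L containers = 75.84 L) = 192.51 L.
192.51 L is within the road limit of 250 L for Class 3.

Yes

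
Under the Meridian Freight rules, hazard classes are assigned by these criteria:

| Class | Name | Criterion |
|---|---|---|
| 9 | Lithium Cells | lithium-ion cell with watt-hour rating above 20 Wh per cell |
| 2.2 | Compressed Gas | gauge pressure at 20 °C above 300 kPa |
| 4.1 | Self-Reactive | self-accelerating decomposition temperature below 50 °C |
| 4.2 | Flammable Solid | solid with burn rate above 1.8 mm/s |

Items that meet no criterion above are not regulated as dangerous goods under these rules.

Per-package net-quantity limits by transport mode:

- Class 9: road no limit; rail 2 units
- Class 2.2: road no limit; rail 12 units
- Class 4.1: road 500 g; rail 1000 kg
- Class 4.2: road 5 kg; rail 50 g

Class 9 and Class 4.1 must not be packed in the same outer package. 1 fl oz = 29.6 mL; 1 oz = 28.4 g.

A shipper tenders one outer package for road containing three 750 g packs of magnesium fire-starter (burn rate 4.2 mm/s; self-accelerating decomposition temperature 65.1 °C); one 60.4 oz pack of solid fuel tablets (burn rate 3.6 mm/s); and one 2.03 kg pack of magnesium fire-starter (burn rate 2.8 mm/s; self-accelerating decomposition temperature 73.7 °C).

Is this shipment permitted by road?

No

Magnesium fire-starter: burn rate 4.2 mm/s > 1.8 mm/s → Class 4.2 (Flammable Solid).
Solid fuel tablets: burn rate 3.6 mm/s > 1.8 mm/s → Class 4.2 (Flammable Solid).
With burn rate 2.8 mm/s (> 1.8 mm/s), the magnesium fire-starter falls in Class 4.2.
Total Class 4.2: (three 750 g packs = 2.25 kg) + (one 60.4 oz pack = 1715.36 g) + 2.03 kg = 5995.36 g.
That exceeds the Class 4.2 road limit of 5 kg.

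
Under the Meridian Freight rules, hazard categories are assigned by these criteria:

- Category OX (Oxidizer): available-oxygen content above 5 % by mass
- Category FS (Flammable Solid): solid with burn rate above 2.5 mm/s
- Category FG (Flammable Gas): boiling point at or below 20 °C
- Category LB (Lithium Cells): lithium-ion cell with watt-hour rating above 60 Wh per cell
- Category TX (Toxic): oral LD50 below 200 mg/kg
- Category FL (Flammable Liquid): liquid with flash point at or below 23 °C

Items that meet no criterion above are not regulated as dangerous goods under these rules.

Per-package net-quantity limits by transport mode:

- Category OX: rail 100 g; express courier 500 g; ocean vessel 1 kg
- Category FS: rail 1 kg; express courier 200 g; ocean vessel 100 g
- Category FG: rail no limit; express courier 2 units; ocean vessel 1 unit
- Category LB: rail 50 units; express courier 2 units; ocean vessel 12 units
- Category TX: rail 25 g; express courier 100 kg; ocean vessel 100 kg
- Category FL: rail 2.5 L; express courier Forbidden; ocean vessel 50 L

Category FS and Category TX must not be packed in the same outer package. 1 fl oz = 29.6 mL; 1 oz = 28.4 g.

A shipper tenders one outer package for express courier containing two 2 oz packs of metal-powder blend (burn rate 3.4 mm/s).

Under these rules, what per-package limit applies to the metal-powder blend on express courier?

200 g

Metal-powder blend: burn rate 3.4 mm/s > 2.5 mm/s → Category FS (Flammable Solid).
The express courier limit for Category FS is 200 g.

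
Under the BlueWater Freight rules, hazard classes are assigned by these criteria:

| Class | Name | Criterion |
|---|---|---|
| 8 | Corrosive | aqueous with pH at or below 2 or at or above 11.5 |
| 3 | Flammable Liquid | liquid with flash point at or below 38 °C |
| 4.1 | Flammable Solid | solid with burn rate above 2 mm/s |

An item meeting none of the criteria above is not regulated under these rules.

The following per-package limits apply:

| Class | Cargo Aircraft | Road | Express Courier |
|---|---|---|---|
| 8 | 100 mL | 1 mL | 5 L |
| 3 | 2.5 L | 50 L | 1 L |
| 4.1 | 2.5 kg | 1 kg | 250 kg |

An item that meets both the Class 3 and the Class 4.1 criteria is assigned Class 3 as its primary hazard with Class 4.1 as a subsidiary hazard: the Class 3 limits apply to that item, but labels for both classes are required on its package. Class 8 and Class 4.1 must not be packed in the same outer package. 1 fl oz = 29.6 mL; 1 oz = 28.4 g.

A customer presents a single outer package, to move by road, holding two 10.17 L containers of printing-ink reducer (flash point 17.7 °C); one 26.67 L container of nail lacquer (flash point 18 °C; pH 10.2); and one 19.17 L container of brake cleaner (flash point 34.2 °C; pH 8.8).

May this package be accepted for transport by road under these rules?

No

With flash point 17.7 °C (≤ 38 °C), the printing-ink reducer falls in Class 3.
Flash point 18 °C meets the Class 3 criterion (Flammable Liquid), so the nail lacquer is Class 3.
The brake cleaner has flash point 34.2 °C, which is ≤ 38 °C, so it is Class 3 (Flammable Liquid).
Total Class 3: (two 10.17 L containers = 20.34 L) + 26.67 L + 19.17 L = 66.18 L.
66.18 L > 50 L (road limit, Class 3) — over the limit.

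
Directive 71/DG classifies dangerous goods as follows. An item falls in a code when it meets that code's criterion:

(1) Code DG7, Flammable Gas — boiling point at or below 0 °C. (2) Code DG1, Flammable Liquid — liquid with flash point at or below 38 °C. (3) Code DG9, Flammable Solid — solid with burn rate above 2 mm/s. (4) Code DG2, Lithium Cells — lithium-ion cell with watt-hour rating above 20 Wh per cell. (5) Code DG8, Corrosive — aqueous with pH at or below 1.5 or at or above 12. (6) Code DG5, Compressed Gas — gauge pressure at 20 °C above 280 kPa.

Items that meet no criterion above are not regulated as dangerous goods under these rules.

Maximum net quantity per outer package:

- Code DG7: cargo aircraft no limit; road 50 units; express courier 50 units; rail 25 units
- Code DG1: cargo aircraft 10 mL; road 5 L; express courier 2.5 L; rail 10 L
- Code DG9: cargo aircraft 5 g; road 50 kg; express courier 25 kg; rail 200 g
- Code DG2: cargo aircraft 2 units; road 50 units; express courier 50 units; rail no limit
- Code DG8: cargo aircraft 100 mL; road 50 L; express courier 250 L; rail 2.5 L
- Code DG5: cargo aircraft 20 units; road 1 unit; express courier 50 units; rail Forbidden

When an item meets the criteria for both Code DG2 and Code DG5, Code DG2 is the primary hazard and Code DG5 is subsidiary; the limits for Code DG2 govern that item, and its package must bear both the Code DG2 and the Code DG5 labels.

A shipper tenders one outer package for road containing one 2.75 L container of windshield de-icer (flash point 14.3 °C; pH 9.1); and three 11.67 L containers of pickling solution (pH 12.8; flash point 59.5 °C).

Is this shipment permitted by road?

Yes

The windshield de-icer has flash point 14.3 °C, which is ≤ 38 °C, so it is Code DG1 (Flammable Liquid).
With pH 12.8 (≥ 12), the pickling solution falls in Code DG8.
Code DG8 quantity: three 11.67 L containers = 35.01 L.
35.01 L is within the road limit of 50 L for Code DG8.
Code DG1 quantity: 2.75 L.
2.75 L is within the road limit of 5 L for Code DG1.
Every hazard code is within its road limit and no segregation rule is violated.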